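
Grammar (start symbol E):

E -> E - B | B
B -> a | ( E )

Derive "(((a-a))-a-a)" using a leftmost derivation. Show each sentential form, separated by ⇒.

E ⇒ B ⇒ (E) ⇒ (E-B) ⇒ (E-B-B) ⇒ (B-B-B) ⇒ ((E)-B-B) ⇒ ((B)-B-B) ⇒ (((E))-B-B) ⇒ (((E-B))-B-B) ⇒ (((B-B))-B-B) ⇒ (((a-B))-B-B) ⇒ (((a-a))-B-B) ⇒ (((a-a))-a-B) ⇒ (((a-a))-a-a)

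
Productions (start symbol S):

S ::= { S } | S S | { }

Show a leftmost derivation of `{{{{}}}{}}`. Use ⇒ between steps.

S ⇒ {S}   [S ::= { S }]
{S} ⇒ {SS}   [S ::= S S]
{SS} ⇒ {{S}S}   [S ::= { S }]
{{S}S} ⇒ {{{S}}S}   [S ::= { S }]
{{{S}}S} ⇒ {{{{}}}S}   [S ::= { }]
{{{{}}}S} ⇒ {{{{}}}{}}   [S ::= { }]

S⇒{S}⇒{SS}⇒{{S}S}⇒{{{S}}S}⇒{{{{}}}S}⇒{{{{}}}{}}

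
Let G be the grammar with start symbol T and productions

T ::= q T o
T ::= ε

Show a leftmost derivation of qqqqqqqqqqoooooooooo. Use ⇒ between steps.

T ⇒ qTo   [T ::= q T o]
qTo ⇒ qqToo   [T ::= q T o]
qqToo ⇒ qqqTooo   [T ::= q T o]
qqqTooo ⇒ qqqqToooo   [T ::= q T o]
qqqqToooo ⇒ qqqqqTooooo   [T ::= q T o]
qqqqqTooooo ⇒ qqqqqqToooooo   [T ::= q T o]
qqqqqqToooooo ⇒ qqqqqqqTooooooo   [T ::= q T o]
qqqqqqqTooooooo ⇒ qqqqqqqqToooooooo   [T ::= q T o]
qqqqqqqqToooooooo ⇒ qqqqqqqqqTooooooooo   [T ::= q T o]
qqqqqqqqqTooooooooo ⇒ qqqqqqqqqqToooooooooo   [T ::= q T o]
qqqqqqqqqqToooooooooo ⇒ qqqqqqqqqqoooooooooo   [T ::= ε]

T ⇒ qTo ⇒ qqToo ⇒ qqqTooo ⇒ qqqqToooo ⇒ qqqqqTooooo ⇒ qqqqqqToooooo ⇒ qqqqqqqTooooooo ⇒ qqqqqqqqToooooooo ⇒ qqqqqqqqqTooooooooo ⇒ qqqqqqqqqqToooooooooo ⇒ qqqqqqqqqqoooooooooo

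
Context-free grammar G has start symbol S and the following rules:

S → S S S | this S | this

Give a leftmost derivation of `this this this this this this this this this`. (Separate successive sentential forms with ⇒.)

S ⇒ S S S   [S → S S S]
S S S ⇒ this S S S   [S → this S]
this S S S ⇒ this this S S S   [S → this S]
this this S S S ⇒ this this S S S S S   [S → S S S]
this this S S S S S ⇒ this this S S S S S S S   [S → S S S]
this this S S S S S S S ⇒ this this this S S S S S S   [S → this]
this this this S S S S S S ⇒ this this this this S S S S S   [S → this]
this this this this S S S S S ⇒ this this this this this S S S S   [S → this]
this this this this this S S S S ⇒ this this this this this this S S S   [S → this]
this this this this this this S S S ⇒ this this this this this this this S S   [S → this]
this this this this this this this S S ⇒ this this this this this this this this S   [S → this]
this this this this this this this this S ⇒ this this this this this this this this this   [S → this]

S ⇒ S S S ⇒ this S S S ⇒ this this S S S ⇒ this this S S S S S ⇒ this this S S S S S S S ⇒ this this this S S S S S S ⇒ this this this this S S S S S ⇒ this this this this this S S S S ⇒ this this this this this this S S S ⇒ this this this this this this this S S ⇒ this this this this this this this this S ⇒ this this this this this this this this this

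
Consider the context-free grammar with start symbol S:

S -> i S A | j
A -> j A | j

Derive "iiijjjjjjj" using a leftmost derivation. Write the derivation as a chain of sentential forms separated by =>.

S => iSA   [S -> i S A]
iSA => iiSAA   [S -> i S A]
iiSAA => iiiSAAA   [S -> i S A]
iiiSAAA => iiijAAA   [S -> j]
iiijAAA => iiijjAA   [A -> j]
iiijjAA => iiijjjAA   [A -> j A]
iiijjjAA => iiijjjjAA   [A -> j A]
iiijjjjAA => iiijjjjjAA   [A -> j A]
iiijjjjjAA => iiijjjjjjA   [A -> j]
iiijjjjjjA => iiijjjjjjj   [A -> j]

S => iSA => iiSAA => iiiSAAA => iiijAAA => iiijjAA => iiijjjAA => iiijjjjAA => iiijjjjjAA => iiijjjjjjA => iiijjjjjjj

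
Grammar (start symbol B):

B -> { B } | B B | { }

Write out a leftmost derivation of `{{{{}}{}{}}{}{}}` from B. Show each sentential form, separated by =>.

B=>{B}=>{BB}=>{BBB}=>{{B}BB}=>{{BB}BB}=>{{BBB}BB}=>{{{B}BB}BB}=>{{{{}}BB}BB}=>{{{{}}{}B}BB}=>{{{{}}{}{}}BB}=>{{{{}}{}{}}{}B}=>{{{{}}{}{}}{}{}}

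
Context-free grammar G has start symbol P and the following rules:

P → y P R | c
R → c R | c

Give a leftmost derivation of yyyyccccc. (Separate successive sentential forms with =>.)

P=>yPR=>yyPRR=>yyyPRRR=>yyyyPRRRR=>yyyycRRRR=>yyyyccRRR=>yyyycccRR=>yyyyccccR=>yyyyccccc

P => yPR   [P → y P R]
yPR => yyPRR   [P → y P R]
yyPRR => yyyPRRR   [P → y P R]
yyyPRRR => yyyyPRRRR   [P → y P R]
yyyyPRRRR => yyyycRRRR   [P → c]
yyyycRRRR => yyyyccRRR   [R → c]
yyyyccRRR => yyyycccRR   [R → c]
yyyycccRR => yyyyccccR   [R → c]
yyyyccccR => yyyyccccc   [R → c]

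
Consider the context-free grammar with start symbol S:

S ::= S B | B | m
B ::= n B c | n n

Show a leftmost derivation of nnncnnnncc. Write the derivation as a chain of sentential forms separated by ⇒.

S ⇒ SB   [S ::= S B]
SB ⇒ BB   [S ::= B]
BB ⇒ nBcB   [B ::= n B c]
nBcB ⇒ nnncB   [B ::= n n]
nnncB ⇒ nnncnBc   [B ::= n B c]
nnncnBc ⇒ nnncnnBcc   [B ::= n B c]
nnncnnBcc ⇒ nnncnnnncc   [B ::= n n]

S ⇒ SB ⇒ BB ⇒ nBcB ⇒ nnncB ⇒ nnncnBc ⇒ nnncnnBcc ⇒ nnncnnnncc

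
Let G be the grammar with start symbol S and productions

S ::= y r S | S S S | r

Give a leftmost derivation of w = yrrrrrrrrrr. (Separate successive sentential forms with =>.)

S=>SSS=>SSSSS=>SSSSSSS=>SSSSSSSSS=>yrSSSSSSSSS=>yrrSSSSSSSS=>yrrrSSSSSSS=>yrrrrSSSSSS=>yrrrrrSSSSS=>yrrrrrrSSSS=>yrrrrrrrSSS=>yrrrrrrrrSS=>yrrrrrrrrrS=>yrrrrrrrrrr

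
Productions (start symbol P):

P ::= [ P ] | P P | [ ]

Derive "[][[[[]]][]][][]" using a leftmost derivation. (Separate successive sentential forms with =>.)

P => PP   [P ::= P P]
PP => PPP   [P ::= P P]
PPP => PPPP   [P ::= P P]
PPPP => []PPP   [P ::= [ ]]
[]PPP => [][P]PP   [P ::= [ P ]]
[][P]PP => [][PP]PP   [P ::= P P]
[][PP]PP => [][[P]P]PP   [P ::= [ P ]]
[][[P]P]PP => [][[[P]]P]PP   [P ::= [ P ]]
[][[[P]]P]PP => [][[[[]]]P]PP   [P ::= [ ]]
[][[[[]]]P]PP => [][[[[]]][]]PP   [P ::= [ ]]
[][[[[]]][]]PP => [][[[[]]][]][]P   [P ::= [ ]]
[][[[[]]][]][]P => [][[[[]]][]][][]   [P ::= [ ]]

P=>PP=>PPP=>PPPP=>[]PPP=>[][P]PP=>[][PP]PP=>[][[P]P]PP=>[][[[P]]P]PP=>[][[[[]]]P]PP=>[][[[[]]][]]PP=>[][[[[]]][]][]P=>[][[[[]]][]][][]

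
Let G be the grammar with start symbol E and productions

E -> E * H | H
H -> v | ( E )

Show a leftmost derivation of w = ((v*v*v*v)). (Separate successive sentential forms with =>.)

E => H => (E) => (H) => ((E)) => ((E*H)) => ((E*H*H)) => ((E*H*H*H)) => ((H*H*H*H)) => ((v*H*H*H)) => ((v*v*H*H)) => ((v*v*v*H)) => ((v*v*v*v))

E => H   [E -> H]
H => (E)   [H -> ( E )]
(E) => (H)   [E -> H]
(H) => ((E))   [H -> ( E )]
((E)) => ((E*H))   [E -> E * H]
((E*H)) => ((E*H*H))   [E -> E * H]
((E*H*H)) => ((E*H*H*H))   [E -> E * H]
((E*H*H*H)) => ((H*H*H*H))   [E -> H]
((H*H*H*H)) => ((v*H*H*H))   [H -> v]
((v*H*H*H)) => ((v*v*H*H))   [H -> v]
((v*v*H*H)) => ((v*v*v*H))   [H -> v]
((v*v*v*H)) => ((v*v*v*v))   [H -> v]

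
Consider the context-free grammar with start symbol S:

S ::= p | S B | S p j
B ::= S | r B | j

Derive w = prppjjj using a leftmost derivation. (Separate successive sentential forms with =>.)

S => SB   [S ::= S B]
SB => SBB   [S ::= S B]
SBB => SpjBB   [S ::= S p j]
SpjBB => SBpjBB   [S ::= S B]
SBpjBB => pBpjBB   [S ::= p]
pBpjBB => prBpjBB   [B ::= r B]
prBpjBB => prSpjBB   [B ::= S]
prSpjBB => prppjBB   [S ::= p]
prppjBB => prppjjB   [B ::= j]
prppjjB => prppjjj   [B ::= j]

S=>SB=>SBB=>SpjBB=>SBpjBB=>pBpjBB=>prBpjBB=>prSpjBB=>prppjBB=>prppjjB=>prppjjj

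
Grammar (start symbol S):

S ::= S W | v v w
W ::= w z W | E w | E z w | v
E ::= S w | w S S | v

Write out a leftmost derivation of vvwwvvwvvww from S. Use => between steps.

S=>SW=>vvwW=>vvwEw=>vvwwSSw=>vvwwvvwSw=>vvwwvvwvvww

S => SW   [S ::= S W]
SW => vvwW   [S ::= v v w]
vvwW => vvwEw   [W ::= E w]
vvwEw => vvwwSSw   [E ::= w S S]
vvwwSSw => vvwwvvwSw   [S ::= v v w]
vvwwvvwSw => vvwwvvwvvww   [S ::= v v w]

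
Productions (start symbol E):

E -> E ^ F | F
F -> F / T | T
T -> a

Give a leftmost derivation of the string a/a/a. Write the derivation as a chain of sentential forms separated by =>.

E => F => F/T => F/T/T => T/T/T => a/T/T => a/a/T => a/a/a

E => F   [E -> F]
F => F/T   [F -> F / T]
F/T => F/T/T   [F -> F / T]
F/T/T => T/T/T   [F -> T]
T/T/T => a/T/T   [T -> a]
a/T/T => a/a/T   [T -> a]
a/a/T => a/a/a   [T -> a]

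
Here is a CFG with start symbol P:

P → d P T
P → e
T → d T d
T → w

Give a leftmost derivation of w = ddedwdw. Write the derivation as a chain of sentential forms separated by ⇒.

P⇒dPT⇒ddPTT⇒ddeTT⇒ddedTdT⇒ddedwdT⇒ddedwdw

P ⇒ dPT   [P → d P T]
dPT ⇒ ddPTT   [P → d P T]
ddPTT ⇒ ddeTT   [P → e]
ddeTT ⇒ ddedTdT   [T → d T d]
ddedTdT ⇒ ddedwdT   [T → w]
ddedwdT ⇒ ddedwdw   [T → w]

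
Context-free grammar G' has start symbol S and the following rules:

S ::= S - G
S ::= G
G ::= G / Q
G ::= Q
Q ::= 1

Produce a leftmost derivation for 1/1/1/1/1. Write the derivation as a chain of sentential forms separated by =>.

S => G   [S ::= G]
G => G/Q   [G ::= G / Q]
G/Q => G/Q/Q   [G ::= G / Q]
G/Q/Q => G/Q/Q/Q   [G ::= G / Q]
G/Q/Q/Q => G/Q/Q/Q/Q   [G ::= G / Q]
G/Q/Q/Q/Q => Q/Q/Q/Q/Q   [G ::= Q]
Q/Q/Q/Q/Q => 1/Q/Q/Q/Q   [Q ::= 1]
1/Q/Q/Q/Q => 1/1/Q/Q/Q   [Q ::= 1]
1/1/Q/Q/Q => 1/1/1/Q/Q   [Q ::= 1]
1/1/1/Q/Q => 1/1/1/1/Q   [Q ::= 1]
1/1/1/1/Q => 1/1/1/1/1   [Q ::= 1]

S => G => G/Q => G/Q/Q => G/Q/Q/Q => G/Q/Q/Q/Q => Q/Q/Q/Q/Q => 1/Q/Q/Q/Q => 1/1/Q/Q/Q => 1/1/1/Q/Q => 1/1/1/1/Q => 1/1/1/1/1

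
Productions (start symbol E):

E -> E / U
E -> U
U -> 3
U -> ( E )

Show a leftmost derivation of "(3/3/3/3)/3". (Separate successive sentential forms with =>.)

E=>E/U=>U/U=>(E)/U=>(E/U)/U=>(E/U/U)/U=>(E/U/U/U)/U=>(U/U/U/U)/U=>(3/U/U/U)/U=>(3/3/U/U)/U=>(3/3/3/U)/U=>(3/3/3/3)/U=>(3/3/3/3)/3

E => E/U   [E -> E / U]
E/U => U/U   [E -> U]
U/U => (E)/U   [U -> ( E )]
(E)/U => (E/U)/U   [E -> E / U]
(E/U)/U => (E/U/U)/U   [E -> E / U]
(E/U/U)/U => (E/U/U/U)/U   [E -> E / U]
(E/U/U/U)/U => (U/U/U/U)/U   [E -> U]
(U/U/U/U)/U => (3/U/U/U)/U   [U -> 3]
(3/U/U/U)/U => (3/3/U/U)/U   [U -> 3]
(3/3/U/U)/U => (3/3/3/U)/U   [U -> 3]
(3/3/3/U)/U => (3/3/3/3)/U   [U -> 3]
(3/3/3/3)/U => (3/3/3/3)/3   [U -> 3]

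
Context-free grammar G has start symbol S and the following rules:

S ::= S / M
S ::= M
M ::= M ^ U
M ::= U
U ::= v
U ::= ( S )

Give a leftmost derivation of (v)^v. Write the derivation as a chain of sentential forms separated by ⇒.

S⇒M⇒M^U⇒U^U⇒(S)^U⇒(M)^U⇒(U)^U⇒(v)^U⇒(v)^v

S ⇒ M   [S ::= M]
M ⇒ M^U   [M ::= M ^ U]
M^U ⇒ U^U   [M ::= U]
U^U ⇒ (S)^U   [U ::= ( S )]
(S)^U ⇒ (M)^U   [S ::= M]
(M)^U ⇒ (U)^U   [M ::= U]
(U)^U ⇒ (v)^U   [U ::= v]
(v)^U ⇒ (v)^v   [U ::= v]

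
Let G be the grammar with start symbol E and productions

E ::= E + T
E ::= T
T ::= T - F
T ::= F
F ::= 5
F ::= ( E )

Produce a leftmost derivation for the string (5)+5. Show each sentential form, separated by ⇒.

E ⇒ E+T ⇒ T+T ⇒ F+T ⇒ (E)+T ⇒ (T)+T ⇒ (F)+T ⇒ (5)+T ⇒ (5)+F ⇒ (5)+5

E ⇒ E+T   [E ::= E + T]
E+T ⇒ T+T   [E ::= T]
T+T ⇒ F+T   [T ::= F]
F+T ⇒ (E)+T   [F ::= ( E )]
(E)+T ⇒ (T)+T   [E ::= T]
(T)+T ⇒ (F)+T   [T ::= F]
(F)+T ⇒ (5)+T   [F ::= 5]
(5)+T ⇒ (5)+F   [T ::= F]
(5)+F ⇒ (5)+5   [F ::= 5]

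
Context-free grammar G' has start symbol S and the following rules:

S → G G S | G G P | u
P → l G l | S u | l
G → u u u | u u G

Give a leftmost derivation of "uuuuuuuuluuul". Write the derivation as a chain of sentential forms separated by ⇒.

S ⇒ GGP ⇒ uuuGP ⇒ uuuuuGP ⇒ uuuuuuuuP ⇒ uuuuuuuulGl ⇒ uuuuuuuuluuul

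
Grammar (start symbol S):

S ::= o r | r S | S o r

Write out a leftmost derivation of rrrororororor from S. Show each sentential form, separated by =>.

S => Sor => rSor => rrSor => rrSoror => rrSororor => rrrSororor => rrrSorororor => rrrororororor

S => Sor   [S ::= S o r]
Sor => rSor   [S ::= r S]
rSor => rrSor   [S ::= r S]
rrSor => rrSoror   [S ::= S o r]
rrSoror => rrSororor   [S ::= S o r]
rrSororor => rrrSororor   [S ::= r S]
rrrSororor => rrrSorororor   [S ::= S o r]
rrrSorororor => rrrororororor   [S ::= o r]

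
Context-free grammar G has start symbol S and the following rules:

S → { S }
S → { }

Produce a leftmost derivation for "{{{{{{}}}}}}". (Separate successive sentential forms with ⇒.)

S ⇒ {S} ⇒ {{S}} ⇒ {{{S}}} ⇒ {{{{S}}}} ⇒ {{{{{S}}}}} ⇒ {{{{{{}}}}}}

S ⇒ {S}   [S → { S }]
{S} ⇒ {{S}}   [S → { S }]
{{S}} ⇒ {{{S}}}   [S → { S }]
{{{S}}} ⇒ {{{{S}}}}   [S → { S }]
{{{{S}}}} ⇒ {{{{{S}}}}}   [S → { S }]
{{{{{S}}}}} ⇒ {{{{{{}}}}}}   [S → { }]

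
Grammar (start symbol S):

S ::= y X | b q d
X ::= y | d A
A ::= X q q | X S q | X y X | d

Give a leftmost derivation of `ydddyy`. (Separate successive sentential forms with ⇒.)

S ⇒ yX ⇒ ydA ⇒ ydXyX ⇒ yddAyX ⇒ ydddyX ⇒ ydddyy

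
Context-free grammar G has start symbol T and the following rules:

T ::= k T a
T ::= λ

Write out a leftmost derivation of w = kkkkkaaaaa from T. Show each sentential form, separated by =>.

T => kTa => kkTaa => kkkTaaa => kkkkTaaaa => kkkkkTaaaaa => kkkkkaaaaa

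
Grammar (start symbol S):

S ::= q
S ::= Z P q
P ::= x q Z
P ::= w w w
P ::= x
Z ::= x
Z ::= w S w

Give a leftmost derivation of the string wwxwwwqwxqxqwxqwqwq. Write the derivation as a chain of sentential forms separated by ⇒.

S⇒ZPq⇒wSwPq⇒wZPqwPq⇒wwSwPqwPq⇒wwZPqwPqwPq⇒wwxPqwPqwPq⇒wwxwwwqwPqwPq⇒wwxwwwqwxqZqwPq⇒wwxwwwqwxqxqwPq⇒wwxwwwqwxqxqwxqZq⇒wwxwwwqwxqxqwxqwSwq⇒wwxwwwqwxqxqwxqwqwq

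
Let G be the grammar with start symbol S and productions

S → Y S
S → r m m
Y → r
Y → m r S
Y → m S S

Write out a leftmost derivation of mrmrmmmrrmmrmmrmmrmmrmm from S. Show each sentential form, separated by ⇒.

S ⇒ YS ⇒ mrSS ⇒ mrYSS ⇒ mrmSSSS ⇒ mrmrmmSSS ⇒ mrmrmmYSSS ⇒ mrmrmmmSSSSS ⇒ mrmrmmmYSSSSS ⇒ mrmrmmmrSSSSS ⇒ mrmrmmmrrmmSSSS ⇒ mrmrmmmrrmmrmmSSS ⇒ mrmrmmmrrmmrmmrmmSS ⇒ mrmrmmmrrmmrmmrmmrmmS ⇒ mrmrmmmrrmmrmmrmmrmmrmm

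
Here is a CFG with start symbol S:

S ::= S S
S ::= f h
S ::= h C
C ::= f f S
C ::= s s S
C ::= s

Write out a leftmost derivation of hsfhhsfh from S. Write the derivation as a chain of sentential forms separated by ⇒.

S ⇒ SS   [S ::= S S]
SS ⇒ hCS   [S ::= h C]
hCS ⇒ hsS   [C ::= s]
hsS ⇒ hsSS   [S ::= S S]
hsSS ⇒ hsSSS   [S ::= S S]
hsSSS ⇒ hsfhSS   [S ::= f h]
hsfhSS ⇒ hsfhhCS   [S ::= h C]
hsfhhCS ⇒ hsfhhsS   [C ::= s]
hsfhhsS ⇒ hsfhhsfh   [S ::= f h]

S ⇒ SS ⇒ hCS ⇒ hsS ⇒ hsSS ⇒ hsSSS ⇒ hsfhSS ⇒ hsfhhCS ⇒ hsfhhsS ⇒ hsfhhsfh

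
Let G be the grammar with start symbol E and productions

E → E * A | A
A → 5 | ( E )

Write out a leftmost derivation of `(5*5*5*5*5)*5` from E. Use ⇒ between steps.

E ⇒ E*A ⇒ A*A ⇒ (E)*A ⇒ (E*A)*A ⇒ (E*A*A)*A ⇒ (E*A*A*A)*A ⇒ (E*A*A*A*A)*A ⇒ (A*A*A*A*A)*A ⇒ (5*A*A*A*A)*A ⇒ (5*5*A*A*A)*A ⇒ (5*5*5*A*A)*A ⇒ (5*5*5*5*A)*A ⇒ (5*5*5*5*5)*A ⇒ (5*5*5*5*5)*5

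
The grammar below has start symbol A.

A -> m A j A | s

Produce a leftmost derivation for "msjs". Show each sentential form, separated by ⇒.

A ⇒ mAjA ⇒ msjA ⇒ msjs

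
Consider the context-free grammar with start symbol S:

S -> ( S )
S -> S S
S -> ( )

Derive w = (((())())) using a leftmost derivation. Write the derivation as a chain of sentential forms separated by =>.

S => (S)   [S -> ( S )]
(S) => ((S))   [S -> ( S )]
((S)) => ((SS))   [S -> S S]
((SS)) => (((S)S))   [S -> ( S )]
(((S)S)) => (((())S))   [S -> ( )]
(((())S)) => (((())()))   [S -> ( )]

S => (S) => ((S)) => ((SS)) => (((S)S)) => (((())S)) => (((())()))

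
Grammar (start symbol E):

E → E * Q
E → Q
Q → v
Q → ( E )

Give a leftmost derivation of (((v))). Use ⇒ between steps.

E⇒Q⇒(E)⇒(Q)⇒((E))⇒((Q))⇒(((E)))⇒(((Q)))⇒(((v)))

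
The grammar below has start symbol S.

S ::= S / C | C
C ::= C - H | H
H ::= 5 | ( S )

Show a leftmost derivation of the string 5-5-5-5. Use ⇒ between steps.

S ⇒ C   [S ::= C]
C ⇒ C-H   [C ::= C - H]
C-H ⇒ C-H-H   [C ::= C - H]
C-H-H ⇒ C-H-H-H   [C ::= C - H]
C-H-H-H ⇒ H-H-H-H   [C ::= H]
H-H-H-H ⇒ 5-H-H-H   [H ::= 5]
5-H-H-H ⇒ 5-5-H-H   [H ::= 5]
5-5-H-H ⇒ 5-5-5-H   [H ::= 5]
5-5-5-H ⇒ 5-5-5-5   [H ::= 5]

S ⇒ C ⇒ C-H ⇒ C-H-H ⇒ C-H-H-H ⇒ H-H-H-H ⇒ 5-H-H-H ⇒ 5-5-H-H ⇒ 5-5-5-H ⇒ 5-5-5-5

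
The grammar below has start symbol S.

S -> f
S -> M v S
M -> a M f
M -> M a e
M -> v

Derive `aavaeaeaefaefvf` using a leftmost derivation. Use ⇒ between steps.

S ⇒ MvS   [S -> M v S]
MvS ⇒ aMfvS   [M -> a M f]
aMfvS ⇒ aMaefvS   [M -> M a e]
aMaefvS ⇒ aaMfaefvS   [M -> a M f]
aaMfaefvS ⇒ aaMaefaefvS   [M -> M a e]
aaMaefaefvS ⇒ aaMaeaefaefvS   [M -> M a e]
aaMaeaefaefvS ⇒ aaMaeaeaefaefvS   [M -> M a e]
aaMaeaeaefaefvS ⇒ aavaeaeaefaefvS   [M -> v]
aavaeaeaefaefvS ⇒ aavaeaeaefaefvf   [S -> f]

S⇒MvS⇒aMfvS⇒aMaefvS⇒aaMfaefvS⇒aaMaefaefvS⇒aaMaeaefaefvS⇒aaMaeaeaefaefvS⇒aavaeaeaefaefvS⇒aavaeaeaefaefvf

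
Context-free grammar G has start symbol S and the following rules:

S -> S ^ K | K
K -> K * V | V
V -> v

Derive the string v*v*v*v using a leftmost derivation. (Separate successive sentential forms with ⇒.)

S ⇒ K   [S -> K]
K ⇒ K*V   [K -> K * V]
K*V ⇒ K*V*V   [K -> K * V]
K*V*V ⇒ K*V*V*V   [K -> K * V]
K*V*V*V ⇒ V*V*V*V   [K -> V]
V*V*V*V ⇒ v*V*V*V   [V -> v]
v*V*V*V ⇒ v*v*V*V   [V -> v]
v*v*V*V ⇒ v*v*v*V   [V -> v]
v*v*v*V ⇒ v*v*v*v   [V -> v]

S ⇒ K ⇒ K*V ⇒ K*V*V ⇒ K*V*V*V ⇒ V*V*V*V ⇒ v*V*V*V ⇒ v*v*V*V ⇒ v*v*v*V ⇒ v*v*v*v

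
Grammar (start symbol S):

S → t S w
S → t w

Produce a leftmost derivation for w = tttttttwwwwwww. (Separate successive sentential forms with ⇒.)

S ⇒ tSw ⇒ ttSww ⇒ tttSwww ⇒ ttttSwwww ⇒ tttttSwwwww ⇒ ttttttSwwwwww ⇒ tttttttwwwwwww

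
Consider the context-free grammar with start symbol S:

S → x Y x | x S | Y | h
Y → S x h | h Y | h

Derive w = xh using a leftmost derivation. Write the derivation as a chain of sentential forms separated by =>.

S => xS   [S → x S]
xS => xY   [S → Y]
xY => xh   [Y → h]

S=>xS=>xY=>xh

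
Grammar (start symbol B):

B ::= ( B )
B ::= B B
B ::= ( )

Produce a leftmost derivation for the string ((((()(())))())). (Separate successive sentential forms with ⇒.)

B⇒(B)⇒((B))⇒((BB))⇒(((B)B))⇒((((B))B))⇒((((BB))B))⇒((((()B))B))⇒((((()(B)))B))⇒((((()(())))B))⇒((((()(())))()))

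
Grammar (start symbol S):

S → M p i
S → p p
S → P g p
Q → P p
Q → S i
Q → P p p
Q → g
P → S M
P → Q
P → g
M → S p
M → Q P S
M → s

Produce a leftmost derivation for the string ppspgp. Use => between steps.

S => Pgp => Qgp => Ppgp => SMpgp => ppMpgp => ppspgp

S => Pgp   [S → P g p]
Pgp => Qgp   [P → Q]
Qgp => Ppgp   [Q → P p]
Ppgp => SMpgp   [P → S M]
SMpgp => ppMpgp   [S → p p]
ppMpgp => ppspgp   [M → s]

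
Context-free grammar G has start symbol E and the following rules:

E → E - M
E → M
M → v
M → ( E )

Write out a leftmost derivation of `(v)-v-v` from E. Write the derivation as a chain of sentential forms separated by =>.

E => E-M => E-M-M => M-M-M => (E)-M-M => (M)-M-M => (v)-M-M => (v)-v-M => (v)-v-v

E => E-M   [E → E - M]
E-M => E-M-M   [E → E - M]
E-M-M => M-M-M   [E → M]
M-M-M => (E)-M-M   [M → ( E )]
(E)-M-M => (M)-M-M   [E → M]
(M)-M-M => (v)-M-M   [M → v]
(v)-M-M => (v)-v-M   [M → v]
(v)-v-M => (v)-v-v   [M → v]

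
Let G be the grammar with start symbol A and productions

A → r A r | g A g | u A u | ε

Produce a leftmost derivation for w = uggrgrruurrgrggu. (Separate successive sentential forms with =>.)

A => uAu => ugAgu => uggAggu => uggrArggu => uggrgAgrggu => uggrgrArgrggu => uggrgrrArrgrggu => uggrgrruAurrgrggu => uggrgrruurrgrggu

A => uAu   [A → u A u]
uAu => ugAgu   [A → g A g]
ugAgu => uggAggu   [A → g A g]
uggAggu => uggrArggu   [A → r A r]
uggrArggu => uggrgAgrggu   [A → g A g]
uggrgAgrggu => uggrgrArgrggu   [A → r A r]
uggrgrArgrggu => uggrgrrArrgrggu   [A → r A r]
uggrgrrArrgrggu => uggrgrruAurrgrggu   [A → u A u]
uggrgrruAurrgrggu => uggrgrruurrgrggu   [A → ε]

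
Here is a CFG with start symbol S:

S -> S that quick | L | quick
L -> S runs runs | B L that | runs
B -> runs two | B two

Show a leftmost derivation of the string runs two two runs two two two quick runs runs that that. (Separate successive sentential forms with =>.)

S => L => B L that => B two L that => runs two two L that => runs two two B L that that => runs two two B two L that that => runs two two B two two L that that => runs two two runs two two two L that that => runs two two runs two two two S runs runs that that => runs two two runs two two two quick runs runs that that

S => L   [S -> L]
L => B L that   [L -> B L that]
B L that => B two L that   [B -> B two]
B two L that => runs two two L that   [B -> runs two]
runs two two L that => runs two two B L that that   [L -> B L that]
runs two two B L that that => runs two two B two L that that   [B -> B two]
runs two two B two L that that => runs two two B two two L that that   [B -> B two]
runs two two B two two L that that => runs two two runs two two two L that that   [B -> runs two]
runs two two runs two two two L that that => runs two two runs two two two S runs runs that that   [L -> S runs runs]
runs two two runs two two two S runs runs that that => runs two two runs two two two quick runs runs that that   [S -> quick]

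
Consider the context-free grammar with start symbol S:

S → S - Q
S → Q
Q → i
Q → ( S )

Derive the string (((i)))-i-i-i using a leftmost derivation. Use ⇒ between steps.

S⇒S-Q⇒S-Q-Q⇒S-Q-Q-Q⇒Q-Q-Q-Q⇒(S)-Q-Q-Q⇒(Q)-Q-Q-Q⇒((S))-Q-Q-Q⇒((Q))-Q-Q-Q⇒(((S)))-Q-Q-Q⇒(((Q)))-Q-Q-Q⇒(((i)))-Q-Q-Q⇒(((i)))-i-Q-Q⇒(((i)))-i-i-Q⇒(((i)))-i-i-i

S ⇒ S-Q   [S → S - Q]
S-Q ⇒ S-Q-Q   [S → S - Q]
S-Q-Q ⇒ S-Q-Q-Q   [S → S - Q]
S-Q-Q-Q ⇒ Q-Q-Q-Q   [S → Q]
Q-Q-Q-Q ⇒ (S)-Q-Q-Q   [Q → ( S )]
(S)-Q-Q-Q ⇒ (Q)-Q-Q-Q   [S → Q]
(Q)-Q-Q-Q ⇒ ((S))-Q-Q-Q   [Q → ( S )]
((S))-Q-Q-Q ⇒ ((Q))-Q-Q-Q   [S → Q]
((Q))-Q-Q-Q ⇒ (((S)))-Q-Q-Q   [Q → ( S )]
(((S)))-Q-Q-Q ⇒ (((Q)))-Q-Q-Q   [S → Q]
(((Q)))-Q-Q-Q ⇒ (((i)))-Q-Q-Q   [Q → i]
(((i)))-Q-Q-Q ⇒ (((i)))-i-Q-Q   [Q → i]
(((i)))-i-Q-Q ⇒ (((i)))-i-i-Q   [Q → i]
(((i)))-i-i-Q ⇒ (((i)))-i-i-i   [Q → i]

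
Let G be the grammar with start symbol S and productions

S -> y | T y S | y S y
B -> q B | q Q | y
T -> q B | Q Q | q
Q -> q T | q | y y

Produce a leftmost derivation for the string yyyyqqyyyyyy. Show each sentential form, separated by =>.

S => ySy   [S -> y S y]
ySy => yySyy   [S -> y S y]
yySyy => yyySyyy   [S -> y S y]
yyySyyy => yyyySyyyy   [S -> y S y]
yyyySyyyy => yyyyTySyyyy   [S -> T y S]
yyyyTySyyyy => yyyyQQySyyyy   [T -> Q Q]
yyyyQQySyyyy => yyyyqQySyyyy   [Q -> q]
yyyyqQySyyyy => yyyyqqySyyyy   [Q -> q]
yyyyqqySyyyy => yyyyqqyyyyyy   [S -> y]

S => ySy => yySyy => yyySyyy => yyyySyyyy => yyyyTySyyyy => yyyyQQySyyyy => yyyyqQySyyyy => yyyyqqySyyyy => yyyyqqyyyyyy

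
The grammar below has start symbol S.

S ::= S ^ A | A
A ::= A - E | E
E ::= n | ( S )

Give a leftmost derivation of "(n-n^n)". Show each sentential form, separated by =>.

S => A   [S ::= A]
A => E   [A ::= E]
E => (S)   [E ::= ( S )]
(S) => (S^A)   [S ::= S ^ A]
(S^A) => (A^A)   [S ::= A]
(A^A) => (A-E^A)   [A ::= A - E]
(A-E^A) => (E-E^A)   [A ::= E]
(E-E^A) => (n-E^A)   [E ::= n]
(n-E^A) => (n-n^A)   [E ::= n]
(n-n^A) => (n-n^E)   [A ::= E]
(n-n^E) => (n-n^n)   [E ::= n]

S => A => E => (S) => (S^A) => (A^A) => (A-E^A) => (E-E^A) => (n-E^A) => (n-n^A) => (n-n^E) => (n-n^n)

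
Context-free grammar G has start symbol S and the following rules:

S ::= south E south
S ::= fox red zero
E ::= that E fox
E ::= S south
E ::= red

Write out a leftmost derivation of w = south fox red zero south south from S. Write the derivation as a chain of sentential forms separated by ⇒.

S ⇒ south E south ⇒ south S south south ⇒ south fox red zero south south

S ⇒ south E south   [S ::= south E south]
south E south ⇒ south S south south   [E ::= S south]
south S south south ⇒ south fox red zero south south   [S ::= fox red zero]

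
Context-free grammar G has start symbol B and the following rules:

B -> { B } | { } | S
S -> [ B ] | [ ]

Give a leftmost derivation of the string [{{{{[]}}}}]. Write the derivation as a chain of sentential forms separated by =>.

B => S => [B] => [{B}] => [{{B}}] => [{{{B}}}] => [{{{{B}}}}] => [{{{{S}}}}] => [{{{{[]}}}}]

B => S   [B -> S]
S => [B]   [S -> [ B ]]
[B] => [{B}]   [B -> { B }]
[{B}] => [{{B}}]   [B -> { B }]
[{{B}}] => [{{{B}}}]   [B -> { B }]
[{{{B}}}] => [{{{{B}}}}]   [B -> { B }]
[{{{{B}}}}] => [{{{{S}}}}]   [B -> S]
[{{{{S}}}}] => [{{{{[]}}}}]   [S -> [ ]]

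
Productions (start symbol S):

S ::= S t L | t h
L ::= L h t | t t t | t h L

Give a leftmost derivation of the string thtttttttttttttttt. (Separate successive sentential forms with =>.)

S => StL   [S ::= S t L]
StL => StLtL   [S ::= S t L]
StLtL => StLtLtL   [S ::= S t L]
StLtLtL => StLtLtLtL   [S ::= S t L]
StLtLtLtL => thtLtLtLtL   [S ::= t h]
thtLtLtLtL => thtttttLtLtL   [L ::= t t t]
thtttttLtLtL => thtttttttttLtL   [L ::= t t t]
thtttttttttLtL => thtttttttttttttL   [L ::= t t t]
thtttttttttttttL => thtttttttttttttttt   [L ::= t t t]

S => StL => StLtL => StLtLtL => StLtLtLtL => thtLtLtLtL => thtttttLtLtL => thtttttttttLtL => thtttttttttttttL => thtttttttttttttttt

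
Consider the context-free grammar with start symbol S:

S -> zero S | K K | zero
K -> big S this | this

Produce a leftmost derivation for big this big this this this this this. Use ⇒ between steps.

S ⇒ K K ⇒ big S this K ⇒ big K K this K ⇒ big this K this K ⇒ big this big S this this K ⇒ big this big K K this this K ⇒ big this big this K this this K ⇒ big this big this this this this K ⇒ big this big this this this this this

S ⇒ K K   [S -> K K]
K K ⇒ big S this K   [K -> big S this]
big S this K ⇒ big K K this K   [S -> K K]
big K K this K ⇒ big this K this K   [K -> this]
big this K this K ⇒ big this big S this this K   [K -> big S this]
big this big S this this K ⇒ big this big K K this this K   [S -> K K]
big this big K K this this K ⇒ big this big this K this this K   [K -> this]
big this big this K this this K ⇒ big this big this this this this K   [K -> this]
big this big this this this this K ⇒ big this big this this this this this   [K -> this]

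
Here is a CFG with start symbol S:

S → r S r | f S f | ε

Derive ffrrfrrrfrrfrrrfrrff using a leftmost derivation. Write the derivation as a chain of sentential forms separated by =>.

S => fSf => ffSff => ffrSrff => ffrrSrrff => ffrrfSfrrff => ffrrfrSrfrrff => ffrrfrrSrrfrrff => ffrrfrrrSrrrfrrff => ffrrfrrrfSfrrrfrrff => ffrrfrrrfrSrfrrrfrrff => ffrrfrrrfrrfrrrfrrff

S => fSf   [S → f S f]
fSf => ffSff   [S → f S f]
ffSff => ffrSrff   [S → r S r]
ffrSrff => ffrrSrrff   [S → r S r]
ffrrSrrff => ffrrfSfrrff   [S → f S f]
ffrrfSfrrff => ffrrfrSrfrrff   [S → r S r]
ffrrfrSrfrrff => ffrrfrrSrrfrrff   [S → r S r]
ffrrfrrSrrfrrff => ffrrfrrrSrrrfrrff   [S → r S r]
ffrrfrrrSrrrfrrff => ffrrfrrrfSfrrrfrrff   [S → f S f]
ffrrfrrrfSfrrrfrrff => ffrrfrrrfrSrfrrrfrrff   [S → r S r]
ffrrfrrrfrSrfrrrfrrff => ffrrfrrrfrrfrrrfrrff   [S → ε]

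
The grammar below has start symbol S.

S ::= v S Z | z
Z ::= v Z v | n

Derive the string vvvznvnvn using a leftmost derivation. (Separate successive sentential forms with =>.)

S => vSZ => vvSZZ => vvvSZZZ => vvvzZZZ => vvvznZZ => vvvznvZvZ => vvvznvnvZ => vvvznvnvn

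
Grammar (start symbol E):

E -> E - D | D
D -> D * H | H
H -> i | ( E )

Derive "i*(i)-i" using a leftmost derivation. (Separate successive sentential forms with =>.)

E => E-D   [E -> E - D]
E-D => D-D   [E -> D]
D-D => D*H-D   [D -> D * H]
D*H-D => H*H-D   [D -> H]
H*H-D => i*H-D   [H -> i]
i*H-D => i*(E)-D   [H -> ( E )]
i*(E)-D => i*(D)-D   [E -> D]
i*(D)-D => i*(H)-D   [D -> H]
i*(H)-D => i*(i)-D   [H -> i]
i*(i)-D => i*(i)-H   [D -> H]
i*(i)-H => i*(i)-i   [H -> i]

E=>E-D=>D-D=>D*H-D=>H*H-D=>i*H-D=>i*(E)-D=>i*(D)-D=>i*(H)-D=>i*(i)-D=>i*(i)-H=>i*(i)-i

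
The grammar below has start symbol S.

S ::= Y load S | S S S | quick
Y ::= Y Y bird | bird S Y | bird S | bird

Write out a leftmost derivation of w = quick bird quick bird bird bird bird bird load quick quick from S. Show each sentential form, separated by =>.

S => S S S => quick S S => quick Y load S S => quick Y Y bird load S S => quick Y Y bird Y bird load S S => quick bird S Y Y bird Y bird load S S => quick bird quick Y Y bird Y bird load S S => quick bird quick bird Y bird Y bird load S S => quick bird quick bird bird bird Y bird load S S => quick bird quick bird bird bird bird bird load S S => quick bird quick bird bird bird bird bird load quick S => quick bird quick bird bird bird bird bird load quick quick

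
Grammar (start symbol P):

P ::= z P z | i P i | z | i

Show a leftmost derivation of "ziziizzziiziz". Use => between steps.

P => zPz => ziPiz => zizPziz => ziziPiziz => ziziiPiiziz => ziziizPziiziz => ziziizzziiziz

P => zPz   [P ::= z P z]
zPz => ziPiz   [P ::= i P i]
ziPiz => zizPziz   [P ::= z P z]
zizPziz => ziziPiziz   [P ::= i P i]
ziziPiziz => ziziiPiiziz   [P ::= i P i]
ziziiPiiziz => ziziizPziiziz   [P ::= z P z]
ziziizPziiziz => ziziizzziiziz   [P ::= z]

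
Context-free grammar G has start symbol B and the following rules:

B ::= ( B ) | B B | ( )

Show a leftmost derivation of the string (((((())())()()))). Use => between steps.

B => (B) => ((B)) => (((B))) => (((BB))) => ((((B)B))) => ((((BB)B))) => (((((B)B)B))) => (((((())B)B))) => (((((())())B))) => (((((())())BB))) => (((((())())()B))) => (((((())())()())))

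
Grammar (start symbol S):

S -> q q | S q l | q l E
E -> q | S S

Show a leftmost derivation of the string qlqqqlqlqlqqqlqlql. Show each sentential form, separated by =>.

S => Sql   [S -> S q l]
Sql => Sqlql   [S -> S q l]
Sqlql => Sqlqlql   [S -> S q l]
Sqlqlql => qlEqlqlql   [S -> q l E]
qlEqlqlql => qlSSqlqlql   [E -> S S]
qlSSqlqlql => qlSqlSqlqlql   [S -> S q l]
qlSqlSqlqlql => qlSqlqlSqlqlql   [S -> S q l]
qlSqlqlSqlqlql => qlSqlqlqlSqlqlql   [S -> S q l]
qlSqlqlqlSqlqlql => qlqqqlqlqlSqlqlql   [S -> q q]
qlqqqlqlqlSqlqlql => qlqqqlqlqlqqqlqlql   [S -> q q]

S => Sql => Sqlql => Sqlqlql => qlEqlqlql => qlSSqlqlql => qlSqlSqlqlql => qlSqlqlSqlqlql => qlSqlqlqlSqlqlql => qlqqqlqlqlSqlqlql => qlqqqlqlqlqqqlqlql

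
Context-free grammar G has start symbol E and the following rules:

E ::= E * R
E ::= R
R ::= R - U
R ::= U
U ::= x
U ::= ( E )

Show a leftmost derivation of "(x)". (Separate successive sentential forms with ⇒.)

E⇒R⇒U⇒(E)⇒(R)⇒(U)⇒(x)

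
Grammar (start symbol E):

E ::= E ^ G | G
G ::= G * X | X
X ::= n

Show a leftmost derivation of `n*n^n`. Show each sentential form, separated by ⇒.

E ⇒ E^G   [E ::= E ^ G]
E^G ⇒ G^G   [E ::= G]
G^G ⇒ G*X^G   [G ::= G * X]
G*X^G ⇒ X*X^G   [G ::= X]
X*X^G ⇒ n*X^G   [X ::= n]
n*X^G ⇒ n*n^G   [X ::= n]
n*n^G ⇒ n*n^X   [G ::= X]
n*n^X ⇒ n*n^n   [X ::= n]

E ⇒ E^G ⇒ G^G ⇒ G*X^G ⇒ X*X^G ⇒ n*X^G ⇒ n*n^G ⇒ n*n^X ⇒ n*n^n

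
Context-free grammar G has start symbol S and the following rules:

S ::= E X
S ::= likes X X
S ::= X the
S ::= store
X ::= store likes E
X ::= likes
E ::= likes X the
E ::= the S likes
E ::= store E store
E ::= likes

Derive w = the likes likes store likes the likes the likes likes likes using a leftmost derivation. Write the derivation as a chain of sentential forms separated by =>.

S => E X => the S likes X => the likes X X likes X => the likes likes X likes X => the likes likes store likes E likes X => the likes likes store likes the S likes likes X => the likes likes store likes the X the likes likes X => the likes likes store likes the likes the likes likes X => the likes likes store likes the likes the likes likes likes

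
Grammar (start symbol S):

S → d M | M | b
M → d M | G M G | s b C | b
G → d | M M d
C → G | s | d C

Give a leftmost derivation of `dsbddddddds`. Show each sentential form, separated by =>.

S => dM => dsbC => dsbdC => dsbddC => dsbdddC => dsbddddC => dsbdddddC => dsbddddddC => dsbdddddddC => dsbddddddds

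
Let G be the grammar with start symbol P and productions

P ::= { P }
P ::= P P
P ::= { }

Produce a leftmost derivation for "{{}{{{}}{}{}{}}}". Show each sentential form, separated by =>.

P => {P}   [P ::= { P }]
{P} => {PP}   [P ::= P P]
{PP} => {{}P}   [P ::= { }]
{{}P} => {{}{P}}   [P ::= { P }]
{{}{P}} => {{}{PP}}   [P ::= P P]
{{}{PP}} => {{}{{P}P}}   [P ::= { P }]
{{}{{P}P}} => {{}{{{}}P}}   [P ::= { }]
{{}{{{}}P}} => {{}{{{}}PP}}   [P ::= P P]
{{}{{{}}PP}} => {{}{{{}}PPP}}   [P ::= P P]
{{}{{{}}PPP}} => {{}{{{}}{}PP}}   [P ::= { }]
{{}{{{}}{}PP}} => {{}{{{}}{}{}P}}   [P ::= { }]
{{}{{{}}{}{}P}} => {{}{{{}}{}{}{}}}   [P ::= { }]

P => {P} => {PP} => {{}P} => {{}{P}} => {{}{PP}} => {{}{{P}P}} => {{}{{{}}P}} => {{}{{{}}PP}} => {{}{{{}}PPP}} => {{}{{{}}{}PP}} => {{}{{{}}{}{}P}} => {{}{{{}}{}{}{}}}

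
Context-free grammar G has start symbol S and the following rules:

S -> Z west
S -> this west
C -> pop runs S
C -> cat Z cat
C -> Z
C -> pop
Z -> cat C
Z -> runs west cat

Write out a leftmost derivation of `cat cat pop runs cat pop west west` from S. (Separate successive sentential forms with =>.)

S => Z west   [S -> Z west]
Z west => cat C west   [Z -> cat C]
cat C west => cat Z west   [C -> Z]
cat Z west => cat cat C west   [Z -> cat C]
cat cat C west => cat cat pop runs S west   [C -> pop runs S]
cat cat pop runs S west => cat cat pop runs Z west west   [S -> Z west]
cat cat pop runs Z west west => cat cat pop runs cat C west west   [Z -> cat C]
cat cat pop runs cat C west west => cat cat pop runs cat pop west west   [C -> pop]

S => Z west => cat C west => cat Z west => cat cat C west => cat cat pop runs S west => cat cat pop runs Z west west => cat cat pop runs cat C west west => cat cat pop runs cat pop west west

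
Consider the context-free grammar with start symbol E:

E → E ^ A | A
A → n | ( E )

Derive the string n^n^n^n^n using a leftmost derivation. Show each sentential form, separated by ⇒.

E ⇒ E^A ⇒ E^A^A ⇒ E^A^A^A ⇒ E^A^A^A^A ⇒ A^A^A^A^A ⇒ n^A^A^A^A ⇒ n^n^A^A^A ⇒ n^n^n^A^A ⇒ n^n^n^n^A ⇒ n^n^n^n^n

E ⇒ E^A   [E → E ^ A]
E^A ⇒ E^A^A   [E → E ^ A]
E^A^A ⇒ E^A^A^A   [E → E ^ A]
E^A^A^A ⇒ E^A^A^A^A   [E → E ^ A]
E^A^A^A^A ⇒ A^A^A^A^A   [E → A]
A^A^A^A^A ⇒ n^A^A^A^A   [A → n]
n^A^A^A^A ⇒ n^n^A^A^A   [A → n]
n^n^A^A^A ⇒ n^n^n^A^A   [A → n]
n^n^n^A^A ⇒ n^n^n^n^A   [A → n]
n^n^n^n^A ⇒ n^n^n^n^n   [A → n]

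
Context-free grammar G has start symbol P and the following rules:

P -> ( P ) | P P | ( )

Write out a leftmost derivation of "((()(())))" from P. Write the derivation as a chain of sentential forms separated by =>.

P => (P)   [P -> ( P )]
(P) => ((P))   [P -> ( P )]
((P)) => ((PP))   [P -> P P]
((PP)) => ((()P))   [P -> ( )]
((()P)) => ((()(P)))   [P -> ( P )]
((()(P))) => ((()(())))   [P -> ( )]

P => (P) => ((P)) => ((PP)) => ((()P)) => ((()(P))) => ((()(())))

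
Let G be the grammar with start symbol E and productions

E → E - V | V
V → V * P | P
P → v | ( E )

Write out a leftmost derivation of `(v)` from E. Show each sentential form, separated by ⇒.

E ⇒ V ⇒ P ⇒ (E) ⇒ (V) ⇒ (P) ⇒ (v)

E ⇒ V   [E → V]
V ⇒ P   [V → P]
P ⇒ (E)   [P → ( E )]
(E) ⇒ (V)   [E → V]
(V) ⇒ (P)   [V → P]
(P) ⇒ (v)   [P → v]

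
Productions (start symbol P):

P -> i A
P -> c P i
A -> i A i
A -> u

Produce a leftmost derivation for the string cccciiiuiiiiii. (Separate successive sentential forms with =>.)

P => cPi => ccPii => cccPiii => ccccPiiii => cccciAiiii => cccciiAiiiii => cccciiiAiiiiii => cccciiiuiiiiii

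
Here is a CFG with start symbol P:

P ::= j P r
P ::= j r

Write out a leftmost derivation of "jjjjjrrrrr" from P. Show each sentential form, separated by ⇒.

P ⇒ jPr ⇒ jjPrr ⇒ jjjPrrr ⇒ jjjjPrrrr ⇒ jjjjjrrrrr

P ⇒ jPr   [P ::= j P r]
jPr ⇒ jjPrr   [P ::= j P r]
jjPrr ⇒ jjjPrrr   [P ::= j P r]
jjjPrrr ⇒ jjjjPrrrr   [P ::= j P r]
jjjjPrrrr ⇒ jjjjjrrrrr   [P ::= j r]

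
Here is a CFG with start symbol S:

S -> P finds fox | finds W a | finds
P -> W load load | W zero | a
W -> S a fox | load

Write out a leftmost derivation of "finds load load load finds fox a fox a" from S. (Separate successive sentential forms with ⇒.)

S ⇒ finds W a ⇒ finds S a fox a ⇒ finds P finds fox a fox a ⇒ finds W load load finds fox a fox a ⇒ finds load load load finds fox a fox a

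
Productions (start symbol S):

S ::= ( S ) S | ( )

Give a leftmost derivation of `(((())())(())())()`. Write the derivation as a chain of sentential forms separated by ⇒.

S⇒(S)S⇒((S)S)S⇒(((S)S)S)S⇒(((())S)S)S⇒(((())())S)S⇒(((())())(S)S)S⇒(((())())(())S)S⇒(((())())(())())S⇒(((())())(())())()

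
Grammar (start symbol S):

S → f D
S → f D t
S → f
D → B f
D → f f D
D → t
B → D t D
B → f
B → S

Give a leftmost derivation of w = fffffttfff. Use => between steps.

S => fD => fBf => fDtDf => fffDtDf => fffffDtDf => fffffttDf => fffffttBff => fffffttfff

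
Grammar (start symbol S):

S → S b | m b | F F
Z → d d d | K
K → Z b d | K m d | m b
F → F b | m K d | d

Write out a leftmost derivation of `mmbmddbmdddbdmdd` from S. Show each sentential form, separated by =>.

S => FF => FbF => mKdbF => mKmddbF => mmbmddbF => mmbmddbmKd => mmbmddbmKmdd => mmbmddbmZbdmdd => mmbmddbmdddbdmdd

S => FF   [S → F F]
FF => FbF   [F → F b]
FbF => mKdbF   [F → m K d]
mKdbF => mKmddbF   [K → K m d]
mKmddbF => mmbmddbF   [K → m b]
mmbmddbF => mmbmddbmKd   [F → m K d]
mmbmddbmKd => mmbmddbmKmdd   [K → K m d]
mmbmddbmKmdd => mmbmddbmZbdmdd   [K → Z b d]
mmbmddbmZbdmdd => mmbmddbmdddbdmdd   [Z → d d d]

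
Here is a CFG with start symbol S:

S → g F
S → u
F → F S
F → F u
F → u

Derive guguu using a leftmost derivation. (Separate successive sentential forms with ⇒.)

S ⇒ gF ⇒ gFS ⇒ guS ⇒ gugF ⇒ gugFS ⇒ guguS ⇒ guguu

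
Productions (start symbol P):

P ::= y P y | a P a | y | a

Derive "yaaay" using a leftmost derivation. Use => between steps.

P=>yPy=>yaPay=>yaaay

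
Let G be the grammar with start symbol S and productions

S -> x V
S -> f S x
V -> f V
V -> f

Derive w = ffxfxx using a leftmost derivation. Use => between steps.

S => fSx => ffSxx => ffxVxx => ffxfxx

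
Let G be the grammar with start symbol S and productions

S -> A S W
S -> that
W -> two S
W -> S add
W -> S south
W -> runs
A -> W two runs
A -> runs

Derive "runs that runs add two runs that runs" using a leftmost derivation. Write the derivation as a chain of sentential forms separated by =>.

S => A S W => W two runs S W => S add two runs S W => A S W add two runs S W => runs S W add two runs S W => runs that W add two runs S W => runs that runs add two runs S W => runs that runs add two runs that W => runs that runs add two runs that runs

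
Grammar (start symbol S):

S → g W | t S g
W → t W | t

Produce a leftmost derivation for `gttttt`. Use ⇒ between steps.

S ⇒ gW ⇒ gtW ⇒ gttW ⇒ gtttW ⇒ gttttW ⇒ gttttt

S ⇒ gW   [S → g W]
gW ⇒ gtW   [W → t W]
gtW ⇒ gttW   [W → t W]
gttW ⇒ gtttW   [W → t W]
gtttW ⇒ gttttW   [W → t W]
gttttW ⇒ gttttt   [W → t]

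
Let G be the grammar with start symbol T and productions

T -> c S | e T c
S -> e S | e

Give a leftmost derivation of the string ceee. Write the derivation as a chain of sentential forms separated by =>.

T => cS   [T -> c S]
cS => ceS   [S -> e S]
ceS => ceeS   [S -> e S]
ceeS => ceee   [S -> e]

T => cS => ceS => ceeS => ceee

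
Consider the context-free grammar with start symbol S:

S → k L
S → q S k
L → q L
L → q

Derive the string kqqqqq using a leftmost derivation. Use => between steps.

S => kL => kqL => kqqL => kqqqL => kqqqqL => kqqqqq

S => kL   [S → k L]
kL => kqL   [L → q L]
kqL => kqqL   [L → q L]
kqqL => kqqqL   [L → q L]
kqqqL => kqqqqL   [L → q L]
kqqqqL => kqqqqq   [L → q]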